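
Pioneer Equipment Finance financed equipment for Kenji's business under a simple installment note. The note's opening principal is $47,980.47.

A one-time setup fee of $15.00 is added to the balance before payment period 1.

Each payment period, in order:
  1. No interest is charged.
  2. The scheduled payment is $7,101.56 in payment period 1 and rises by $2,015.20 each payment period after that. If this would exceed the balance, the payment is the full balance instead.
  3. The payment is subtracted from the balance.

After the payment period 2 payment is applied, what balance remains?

Payment period 1: opening $47,995.47; payment $7,101.56; balance $40,893.91
Payment period 2: opening $40,893.91; payment $9,116.76; balance $31,777.15

$31,777.15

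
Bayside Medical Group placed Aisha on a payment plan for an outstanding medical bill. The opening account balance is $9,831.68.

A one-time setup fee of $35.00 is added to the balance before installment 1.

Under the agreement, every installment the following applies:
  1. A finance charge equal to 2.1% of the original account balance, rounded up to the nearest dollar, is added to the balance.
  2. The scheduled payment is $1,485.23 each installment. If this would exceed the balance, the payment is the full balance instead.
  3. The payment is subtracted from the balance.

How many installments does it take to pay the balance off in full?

Installment 1: opening $9,866.68; interest $207.00 → $10,073.68; payment $1,485.23; balance $8,588.45
Installment 2: opening $8,588.45; interest $207.00 → $8,795.45; payment $1,485.23; balance $7,310.22
Installment 3: opening $7,310.22; interest $207.00 → $7,517.22; payment $1,485.23; balance $6,031.99
Installment 4: opening $6,031.99; interest $207.00 → $6,238.99; payment $1,485.23; balance $4,753.76
Installment 5: opening $4,753.76; interest $207.00 → $4,960.76; payment $1,485.23; balance $3,475.53
Installment 6: opening $3,475.53; interest $207.00 → $3,682.53; payment $1,485.23; balance $2,197.30
Installment 7: opening $2,197.30; interest $207.00 → $2,404.30; payment $1,485.23; balance $919.07
Installment 8: opening $919.07; interest $207.00 → $1,126.07; payment $1,126.07; balance $0.00
Balance reaches $0.00 in installment 8.

8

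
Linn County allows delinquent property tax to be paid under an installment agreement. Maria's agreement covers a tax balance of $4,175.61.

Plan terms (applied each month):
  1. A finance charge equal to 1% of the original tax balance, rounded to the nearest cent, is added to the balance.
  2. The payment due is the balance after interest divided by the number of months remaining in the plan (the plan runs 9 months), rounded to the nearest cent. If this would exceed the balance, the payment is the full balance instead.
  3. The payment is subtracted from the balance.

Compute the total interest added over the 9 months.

$375.84

Month 1: opening $4,175.61; interest $41.76 → $4,217.37; payment $468.60; balance $3,748.77
Month 2: opening $3,748.77; interest $41.76 → $3,790.53; payment $473.82; balance $3,316.71
Month 3: opening $3,316.71; interest $41.76 → $3,358.47; payment $479.78; balance $2,878.69
Month 4: opening $2,878.69; interest $41.76 → $2,920.45; payment $486.74; balance $2,433.71
Month 5: opening $2,433.71; interest $41.76 → $2,475.47; payment $495.09; balance $1,980.38
Month 6: opening $1,980.38; interest $41.76 → $2,022.14; payment $505.54; balance $1,516.60
Month 7: opening $1,516.60; interest $41.76 → $1,558.36; payment $519.45; balance $1,038.91
Month 8: opening $1,038.91; interest $41.76 → $1,080.67; payment $540.34; balance $540.33
Month 9: opening $540.33; interest $41.76 → $582.09; payment $582.09; balance $0.00
Total interest: $41.76 + $41.76 + $41.76 + $41.76 + $41.76 + $41.76 + $41.76 + $41.76 + $41.76 = $375.84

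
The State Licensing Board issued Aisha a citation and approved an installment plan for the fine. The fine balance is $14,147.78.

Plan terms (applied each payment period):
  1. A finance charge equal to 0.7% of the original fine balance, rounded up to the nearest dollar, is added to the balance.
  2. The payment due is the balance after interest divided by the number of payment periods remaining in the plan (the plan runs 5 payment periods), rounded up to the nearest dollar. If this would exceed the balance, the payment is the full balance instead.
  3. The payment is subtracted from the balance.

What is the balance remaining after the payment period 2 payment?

$8,622.78

Payment period 1: opening $14,147.78; interest $100.00 → $14,247.78; payment $2,850.00; balance $11,397.78
Payment period 2: opening $11,397.78; interest $100.00 → $11,497.78; payment $2,875.00; balance $8,622.78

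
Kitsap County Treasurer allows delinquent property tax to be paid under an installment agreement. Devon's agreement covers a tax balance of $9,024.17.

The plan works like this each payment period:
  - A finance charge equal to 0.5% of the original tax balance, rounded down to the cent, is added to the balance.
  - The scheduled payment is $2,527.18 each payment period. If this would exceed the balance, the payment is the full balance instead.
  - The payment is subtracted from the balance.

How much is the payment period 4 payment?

$1,623.11

Payment period 1: opening $9,024.17; interest $45.12 → $9,069.29; payment $2,527.18; balance $6,542.11
Payment period 2: opening $6,542.11; interest $45.12 → $6,587.23; payment $2,527.18; balance $4,060.05
Payment period 3: opening $4,060.05; interest $45.12 → $4,105.17; payment $2,527.18; balance $1,577.99
Payment period 4: opening $1,577.99; interest $45.12 → $1,623.11; payment $1,623.11; balance $0.00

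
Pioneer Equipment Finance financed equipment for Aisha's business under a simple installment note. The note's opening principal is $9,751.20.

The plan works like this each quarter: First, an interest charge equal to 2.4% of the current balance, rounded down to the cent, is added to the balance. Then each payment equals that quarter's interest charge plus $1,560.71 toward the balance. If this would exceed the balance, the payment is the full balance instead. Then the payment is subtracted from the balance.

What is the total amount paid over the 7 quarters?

Quarter 1: $9,751.20 +$234.02 interest = $9,985.22; pay $1,794.73 → $8,190.49
Quarter 2: $8,190.49 +$196.57 interest = $8,387.06; pay $1,757.28 → $6,629.78
Quarter 3: $6,629.78 +$159.11 interest = $6,788.89; pay $1,719.82 → $5,069.07
Quarter 4: $5,069.07 +$121.65 interest = $5,190.72; pay $1,682.36 → $3,508.36
Quarter 5: $3,508.36 +$84.20 interest = $3,592.56; pay $1,644.91 → $1,947.65
Quarter 6: $1,947.65 +$46.74 interest = $1,994.39; pay $1,607.45 → $386.94
Quarter 7: $386.94 +$9.28 interest = $396.22; pay $396.22 → $0.00
Total paid: $10,602.77

$10,602.77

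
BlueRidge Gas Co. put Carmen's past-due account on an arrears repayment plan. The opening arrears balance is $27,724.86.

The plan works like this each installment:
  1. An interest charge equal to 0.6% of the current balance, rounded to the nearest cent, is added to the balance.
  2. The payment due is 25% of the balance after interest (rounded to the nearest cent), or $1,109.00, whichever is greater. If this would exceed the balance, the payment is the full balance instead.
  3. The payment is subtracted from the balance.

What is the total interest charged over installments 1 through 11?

$636.65

# | Opening | Interest | Payment | End bal
1 | $27,724.86 | $166.35 | $6,972.80 | $20,918.41
2 | $20,918.41 | $125.51 | $5,260.98 | $15,782.94
3 | $15,782.94 | $94.70 | $3,969.41 | $11,908.23
4 | $11,908.23 | $71.45 | $2,994.92 | $8,984.76
5 | $8,984.76 | $53.91 | $2,259.67 | $6,779.00
6 | $6,779.00 | $40.67 | $1,704.92 | $5,114.75
7 | $5,114.75 | $30.69 | $1,286.36 | $3,859.08
8 | $3,859.08 | $23.15 | $1,109.00 | $2,773.23
9 | $2,773.23 | $16.64 | $1,109.00 | $1,680.87
10 | $1,680.87 | $10.09 | $1,109.00 | $581.96
11 | $581.96 | $3.49 | $585.45 | $0.00
Total interest: $166.35 + $125.51 + $94.70 + $71.45 + $53.91 + $40.67 + $30.69 + $23.15 + $16.64 + $10.09 + $3.49 = $636.65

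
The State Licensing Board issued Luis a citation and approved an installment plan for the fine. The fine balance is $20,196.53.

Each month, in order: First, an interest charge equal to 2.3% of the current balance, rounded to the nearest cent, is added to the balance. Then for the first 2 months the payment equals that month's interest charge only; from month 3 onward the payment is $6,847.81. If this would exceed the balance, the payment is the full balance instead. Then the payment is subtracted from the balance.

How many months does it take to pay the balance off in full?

# | Opening | Interest | Payment | End bal
1 | $20,196.53 | $464.52 | $464.52 | $20,196.53
2 | $20,196.53 | $464.52 | $464.52 | $20,196.53
3 | $20,196.53 | $464.52 | $6,847.81 | $13,813.24
4 | $13,813.24 | $317.70 | $6,847.81 | $7,283.13
5 | $7,283.13 | $167.51 | $6,847.81 | $602.83
6 | $602.83 | $13.87 | $616.70 | $0.00
Balance reaches $0.00 in month 6.

6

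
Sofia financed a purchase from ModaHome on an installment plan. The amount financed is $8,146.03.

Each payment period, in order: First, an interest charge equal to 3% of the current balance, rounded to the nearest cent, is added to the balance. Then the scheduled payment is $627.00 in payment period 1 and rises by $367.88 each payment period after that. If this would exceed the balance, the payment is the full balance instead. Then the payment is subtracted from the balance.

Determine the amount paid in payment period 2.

$994.88

Payment period 1: $8,146.03 +$244.38 interest = $8,390.41; pay $627.00 → $7,763.41
Payment period 2: $7,763.41 +$232.90 interest = $7,996.31; pay $994.88 → $7,001.43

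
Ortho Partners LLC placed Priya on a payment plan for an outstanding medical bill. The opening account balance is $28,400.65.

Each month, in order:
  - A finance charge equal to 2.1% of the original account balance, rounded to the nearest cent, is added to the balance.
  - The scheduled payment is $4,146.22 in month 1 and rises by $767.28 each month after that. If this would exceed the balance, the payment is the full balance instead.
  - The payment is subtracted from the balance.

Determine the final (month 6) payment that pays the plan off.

$3,575.21

Month 1: $28,400.65 +$596.41 interest = $28,997.06; pay $4,146.22 → $24,850.84
Month 2: $24,850.84 +$596.41 interest = $25,447.25; pay $4,913.50 → $20,533.75
Month 3: $20,533.75 +$596.41 interest = $21,130.16; pay $5,680.78 → $15,449.38
Month 4: $15,449.38 +$596.41 interest = $16,045.79; pay $6,448.06 → $9,597.73
Month 5: $9,597.73 +$596.41 interest = $10,194.14; pay $7,215.34 → $2,978.80
Month 6: $2,978.80 +$596.41 interest = $3,575.21; pay $3,575.21 → $0.00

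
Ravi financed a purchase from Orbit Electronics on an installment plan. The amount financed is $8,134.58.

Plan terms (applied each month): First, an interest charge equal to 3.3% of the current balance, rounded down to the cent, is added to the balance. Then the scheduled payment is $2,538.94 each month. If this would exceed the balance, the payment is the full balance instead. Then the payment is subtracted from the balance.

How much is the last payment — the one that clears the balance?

$1,131.98

Month 1: $8,134.58 +$268.44 interest = $8,403.02; pay $2,538.94 → $5,864.08
Month 2: $5,864.08 +$193.51 interest = $6,057.59; pay $2,538.94 → $3,518.65
Month 3: $3,518.65 +$116.11 interest = $3,634.76; pay $2,538.94 → $1,095.82
Month 4: $1,095.82 +$36.16 interest = $1,131.98; pay $1,131.98 → $0.00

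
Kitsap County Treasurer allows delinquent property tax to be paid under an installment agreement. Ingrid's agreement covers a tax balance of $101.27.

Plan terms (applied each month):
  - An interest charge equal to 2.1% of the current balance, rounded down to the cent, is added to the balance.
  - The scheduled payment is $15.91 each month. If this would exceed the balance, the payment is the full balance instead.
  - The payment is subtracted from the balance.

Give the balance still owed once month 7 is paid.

Month 1: opening $101.27; interest $2.12 → $103.39; payment $15.91; balance $87.48
Month 2: opening $87.48; interest $1.83 → $89.31; payment $15.91; balance $73.40
Month 3: opening $73.40; interest $1.54 → $74.94; payment $15.91; balance $59.03
Month 4: opening $59.03; interest $1.23 → $60.26; payment $15.91; balance $44.35
Month 5: opening $44.35; interest $0.93 → $45.28; payment $15.91; balance $29.37
Month 6: opening $29.37; interest $0.61 → $29.98; payment $15.91; balance $14.07
Month 7: opening $14.07; interest $0.29 → $14.36; payment $14.36; balance $0.00

$0.00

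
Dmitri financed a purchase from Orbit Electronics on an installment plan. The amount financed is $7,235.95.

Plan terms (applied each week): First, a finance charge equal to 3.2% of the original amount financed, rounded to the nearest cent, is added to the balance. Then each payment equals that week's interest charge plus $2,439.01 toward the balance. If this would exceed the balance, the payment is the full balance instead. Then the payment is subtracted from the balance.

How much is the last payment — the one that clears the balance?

$2,589.48

# | Opening | Interest | Payment | End bal
1 | $7,235.95 | $231.55 | $2,670.56 | $4,796.94
2 | $4,796.94 | $231.55 | $2,670.56 | $2,357.93
3 | $2,357.93 | $231.55 | $2,589.48 | $0.00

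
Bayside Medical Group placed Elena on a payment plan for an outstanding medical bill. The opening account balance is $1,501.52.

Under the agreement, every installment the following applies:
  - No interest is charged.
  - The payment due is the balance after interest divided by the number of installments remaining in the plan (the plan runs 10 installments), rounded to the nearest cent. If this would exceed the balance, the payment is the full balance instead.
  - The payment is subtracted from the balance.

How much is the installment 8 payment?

# | Opening | Payment | End bal
1 | $1,501.52 | $150.15 | $1,351.37
2 | $1,351.37 | $150.15 | $1,201.22
3 | $1,201.22 | $150.15 | $1,051.07
4 | $1,051.07 | $150.15 | $900.92
5 | $900.92 | $150.15 | $750.77
6 | $750.77 | $150.15 | $600.62
7 | $600.62 | $150.16 | $450.46
8 | $450.46 | $150.15 | $300.31

$150.15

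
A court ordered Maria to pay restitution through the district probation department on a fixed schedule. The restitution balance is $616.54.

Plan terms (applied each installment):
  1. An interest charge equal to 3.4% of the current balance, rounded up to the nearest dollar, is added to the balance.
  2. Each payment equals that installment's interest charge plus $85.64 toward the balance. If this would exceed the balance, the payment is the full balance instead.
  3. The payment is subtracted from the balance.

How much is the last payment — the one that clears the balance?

$18.06

Installment 1: $616.54 +$21.00 interest = $637.54; pay $106.64 → $530.90
Installment 2: $530.90 +$19.00 interest = $549.90; pay $104.64 → $445.26
Installment 3: $445.26 +$16.00 interest = $461.26; pay $101.64 → $359.62
Installment 4: $359.62 +$13.00 interest = $372.62; pay $98.64 → $273.98
Installment 5: $273.98 +$10.00 interest = $283.98; pay $95.64 → $188.34
Installment 6: $188.34 +$7.00 interest = $195.34; pay $92.64 → $102.70
Installment 7: $102.70 +$4.00 interest = $106.70; pay $89.64 → $17.06
Installment 8: $17.06 +$1.00 interest = $18.06; pay $18.06 → $0.00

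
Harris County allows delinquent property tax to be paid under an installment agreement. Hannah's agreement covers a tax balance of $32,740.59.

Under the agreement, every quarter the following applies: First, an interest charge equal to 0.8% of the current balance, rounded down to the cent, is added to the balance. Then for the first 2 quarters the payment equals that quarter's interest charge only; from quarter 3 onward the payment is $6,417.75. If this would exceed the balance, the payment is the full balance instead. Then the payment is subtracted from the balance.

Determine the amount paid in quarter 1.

Quarter 1: opening $32,740.59; interest $261.92 → $33,002.51; payment $261.92; balance $32,740.59

$261.92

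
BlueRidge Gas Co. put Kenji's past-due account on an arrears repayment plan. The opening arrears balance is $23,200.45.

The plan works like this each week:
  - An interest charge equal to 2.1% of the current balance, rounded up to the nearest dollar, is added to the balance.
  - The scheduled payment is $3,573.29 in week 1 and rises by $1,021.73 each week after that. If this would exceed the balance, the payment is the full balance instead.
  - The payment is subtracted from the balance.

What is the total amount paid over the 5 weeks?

# | Opening | Interest | Payment | End bal
1 | $23,200.45 | $488.00 | $3,573.29 | $20,115.16
2 | $20,115.16 | $423.00 | $4,595.02 | $15,943.14
3 | $15,943.14 | $335.00 | $5,616.75 | $10,661.39
4 | $10,661.39 | $224.00 | $6,638.48 | $4,246.91
5 | $4,246.91 | $90.00 | $4,336.91 | $0.00
Total paid: $24,760.45

$24,760.45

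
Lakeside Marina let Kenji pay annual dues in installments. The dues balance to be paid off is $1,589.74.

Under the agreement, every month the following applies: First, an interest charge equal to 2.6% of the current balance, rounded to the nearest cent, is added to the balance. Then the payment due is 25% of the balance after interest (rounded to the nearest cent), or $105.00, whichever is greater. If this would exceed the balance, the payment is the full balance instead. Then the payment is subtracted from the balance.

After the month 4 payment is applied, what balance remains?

$557.38

# | Opening | Interest | Payment | End bal
1 | $1,589.74 | $41.33 | $407.77 | $1,223.30
2 | $1,223.30 | $31.81 | $313.78 | $941.33
3 | $941.33 | $24.47 | $241.45 | $724.35
4 | $724.35 | $18.83 | $185.80 | $557.38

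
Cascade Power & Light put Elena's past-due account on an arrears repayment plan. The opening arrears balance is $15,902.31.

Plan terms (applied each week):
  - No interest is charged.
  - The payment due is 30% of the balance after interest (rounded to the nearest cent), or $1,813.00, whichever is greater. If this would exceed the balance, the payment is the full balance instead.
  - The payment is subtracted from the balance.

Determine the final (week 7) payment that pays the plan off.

# | Opening | Payment | End bal
1 | $15,902.31 | $4,770.69 | $11,131.62
2 | $11,131.62 | $3,339.49 | $7,792.13
3 | $7,792.13 | $2,337.64 | $5,454.49
4 | $5,454.49 | $1,813.00 | $3,641.49
5 | $3,641.49 | $1,813.00 | $1,828.49
6 | $1,828.49 | $1,813.00 | $15.49
7 | $15.49 | $15.49 | $0.00

$15.49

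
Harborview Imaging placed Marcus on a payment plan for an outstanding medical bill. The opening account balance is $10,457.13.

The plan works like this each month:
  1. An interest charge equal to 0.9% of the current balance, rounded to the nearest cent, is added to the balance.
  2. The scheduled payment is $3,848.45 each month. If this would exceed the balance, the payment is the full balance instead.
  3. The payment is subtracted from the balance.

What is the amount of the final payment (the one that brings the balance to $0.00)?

$2,940.90

# | Opening | Interest | Payment | End bal
1 | $10,457.13 | $94.11 | $3,848.45 | $6,702.79
2 | $6,702.79 | $60.33 | $3,848.45 | $2,914.67
3 | $2,914.67 | $26.23 | $2,940.90 | $0.00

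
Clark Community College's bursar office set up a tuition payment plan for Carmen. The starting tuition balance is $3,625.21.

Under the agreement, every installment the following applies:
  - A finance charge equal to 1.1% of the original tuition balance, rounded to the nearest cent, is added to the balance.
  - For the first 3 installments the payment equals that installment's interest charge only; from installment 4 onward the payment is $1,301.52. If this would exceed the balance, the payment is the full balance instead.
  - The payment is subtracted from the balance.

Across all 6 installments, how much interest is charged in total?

Installment 1: opening $3,625.21; interest $39.88 → $3,665.09; payment $39.88; balance $3,625.21
Installment 2: opening $3,625.21; interest $39.88 → $3,665.09; payment $39.88; balance $3,625.21
Installment 3: opening $3,625.21; interest $39.88 → $3,665.09; payment $39.88; balance $3,625.21
Installment 4: opening $3,625.21; interest $39.88 → $3,665.09; payment $1,301.52; balance $2,363.57
Installment 5: opening $2,363.57; interest $39.88 → $2,403.45; payment $1,301.52; balance $1,101.93
Installment 6: opening $1,101.93; interest $39.88 → $1,141.81; payment $1,141.81; balance $0.00
Total interest: $39.88 + $39.88 + $39.88 + $39.88 + $39.88 + $39.88 = $239.28

$239.28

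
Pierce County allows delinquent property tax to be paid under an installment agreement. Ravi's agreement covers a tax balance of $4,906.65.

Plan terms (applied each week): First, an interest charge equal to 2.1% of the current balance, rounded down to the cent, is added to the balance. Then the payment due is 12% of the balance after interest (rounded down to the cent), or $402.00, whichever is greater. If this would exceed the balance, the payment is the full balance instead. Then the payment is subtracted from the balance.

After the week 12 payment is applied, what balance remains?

Week 1: opening $4,906.65; interest $103.03 → $5,009.68; payment $601.16; balance $4,408.52
Week 2: opening $4,408.52; interest $92.57 → $4,501.09; payment $540.13; balance $3,960.96
Week 3: opening $3,960.96; interest $83.18 → $4,044.14; payment $485.29; balance $3,558.85
Week 4: opening $3,558.85; interest $74.73 → $3,633.58; payment $436.02; balance $3,197.56
Week 5: opening $3,197.56; interest $67.14 → $3,264.70; payment $402.00; balance $2,862.70
Week 6: opening $2,862.70; interest $60.11 → $2,922.81; payment $402.00; balance $2,520.81
Week 7: opening $2,520.81; interest $52.93 → $2,573.74; payment $402.00; balance $2,171.74
Week 8: opening $2,171.74; interest $45.60 → $2,217.34; payment $402.00; balance $1,815.34
Week 9: opening $1,815.34; interest $38.12 → $1,853.46; payment $402.00; balance $1,451.46
Week 10: opening $1,451.46; interest $30.48 → $1,481.94; payment $402.00; balance $1,079.94
Week 11: opening $1,079.94; interest $22.67 → $1,102.61; payment $402.00; balance $700.61
Week 12: opening $700.61; interest $14.71 → $715.32; payment $402.00; balance $313.32

$313.32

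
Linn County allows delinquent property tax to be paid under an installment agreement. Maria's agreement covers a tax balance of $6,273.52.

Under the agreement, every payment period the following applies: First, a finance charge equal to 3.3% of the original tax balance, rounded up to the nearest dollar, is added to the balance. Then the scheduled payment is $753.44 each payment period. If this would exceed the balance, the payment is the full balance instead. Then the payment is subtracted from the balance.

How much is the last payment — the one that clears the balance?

$481.68

Payment period 1: $6,273.52 +$208.00 interest = $6,481.52; pay $753.44 → $5,728.08
Payment period 2: $5,728.08 +$208.00 interest = $5,936.08; pay $753.44 → $5,182.64
Payment period 3: $5,182.64 +$208.00 interest = $5,390.64; pay $753.44 → $4,637.20
Payment period 4: $4,637.20 +$208.00 interest = $4,845.20; pay $753.44 → $4,091.76
Payment period 5: $4,091.76 +$208.00 interest = $4,299.76; pay $753.44 → $3,546.32
Payment period 6: $3,546.32 +$208.00 interest = $3,754.32; pay $753.44 → $3,000.88
Payment period 7: $3,000.88 +$208.00 interest = $3,208.88; pay $753.44 → $2,455.44
Payment period 8: $2,455.44 +$208.00 interest = $2,663.44; pay $753.44 → $1,910.00
Payment period 9: $1,910.00 +$208.00 interest = $2,118.00; pay $753.44 → $1,364.56
Payment period 10: $1,364.56 +$208.00 interest = $1,572.56; pay $753.44 → $819.12
Payment period 11: $819.12 +$208.00 interest = $1,027.12; pay $753.44 → $273.68
Payment period 12: $273.68 +$208.00 interest = $481.68; pay $481.68 → $0.00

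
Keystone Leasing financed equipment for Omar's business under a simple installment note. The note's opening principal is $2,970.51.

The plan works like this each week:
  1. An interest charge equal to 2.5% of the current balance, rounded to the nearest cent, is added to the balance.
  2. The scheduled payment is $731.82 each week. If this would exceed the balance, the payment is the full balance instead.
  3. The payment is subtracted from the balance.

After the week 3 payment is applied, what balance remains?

$948.10

# | Opening | Interest | Payment | End bal
1 | $2,970.51 | $74.26 | $731.82 | $2,312.95
2 | $2,312.95 | $57.82 | $731.82 | $1,638.95
3 | $1,638.95 | $40.97 | $731.82 | $948.10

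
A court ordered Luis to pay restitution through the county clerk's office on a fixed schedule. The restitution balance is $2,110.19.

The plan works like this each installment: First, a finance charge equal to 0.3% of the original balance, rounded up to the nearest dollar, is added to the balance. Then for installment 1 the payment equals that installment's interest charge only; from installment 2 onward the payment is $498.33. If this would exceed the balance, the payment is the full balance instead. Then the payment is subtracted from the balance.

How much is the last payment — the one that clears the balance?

Installment 1: opening $2,110.19; interest $7.00 → $2,117.19; payment $7.00; balance $2,110.19
Installment 2: opening $2,110.19; interest $7.00 → $2,117.19; payment $498.33; balance $1,618.86
Installment 3: opening $1,618.86; interest $7.00 → $1,625.86; payment $498.33; balance $1,127.53
Installment 4: opening $1,127.53; interest $7.00 → $1,134.53; payment $498.33; balance $636.20
Installment 5: opening $636.20; interest $7.00 → $643.20; payment $498.33; balance $144.87
Installment 6: opening $144.87; interest $7.00 → $151.87; payment $151.87; balance $0.00

$151.87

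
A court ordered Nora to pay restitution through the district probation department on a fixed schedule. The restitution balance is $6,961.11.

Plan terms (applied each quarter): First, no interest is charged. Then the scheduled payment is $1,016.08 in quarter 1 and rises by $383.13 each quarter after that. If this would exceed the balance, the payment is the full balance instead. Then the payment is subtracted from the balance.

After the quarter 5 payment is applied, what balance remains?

# | Opening | Payment | End bal
1 | $6,961.11 | $1,016.08 | $5,945.03
2 | $5,945.03 | $1,399.21 | $4,545.82
3 | $4,545.82 | $1,782.34 | $2,763.48
4 | $2,763.48 | $2,165.47 | $598.01
5 | $598.01 | $598.01 | $0.00

$0.00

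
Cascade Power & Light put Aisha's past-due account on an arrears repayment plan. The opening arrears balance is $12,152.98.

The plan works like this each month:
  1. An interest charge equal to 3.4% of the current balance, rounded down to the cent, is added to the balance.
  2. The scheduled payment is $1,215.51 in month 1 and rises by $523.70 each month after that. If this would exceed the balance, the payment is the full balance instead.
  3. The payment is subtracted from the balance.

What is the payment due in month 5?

Month 1: opening $12,152.98; interest $413.20 → $12,566.18; payment $1,215.51; balance $11,350.67
Month 2: opening $11,350.67; interest $385.92 → $11,736.59; payment $1,739.21; balance $9,997.38
Month 3: opening $9,997.38; interest $339.91 → $10,337.29; payment $2,262.91; balance $8,074.38
Month 4: opening $8,074.38; interest $274.52 → $8,348.90; payment $2,786.61; balance $5,562.29
Month 5: opening $5,562.29; interest $189.11 → $5,751.40; payment $3,310.31; balance $2,441.09

$3,310.31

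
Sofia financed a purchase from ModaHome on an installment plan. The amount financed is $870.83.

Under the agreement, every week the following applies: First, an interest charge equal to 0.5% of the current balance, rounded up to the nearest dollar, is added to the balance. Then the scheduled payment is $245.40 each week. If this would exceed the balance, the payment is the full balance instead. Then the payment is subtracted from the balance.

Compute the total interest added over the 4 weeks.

$12.00

Week 1: $870.83 +$5.00 interest = $875.83; pay $245.40 → $630.43
Week 2: $630.43 +$4.00 interest = $634.43; pay $245.40 → $389.03
Week 3: $389.03 +$2.00 interest = $391.03; pay $245.40 → $145.63
Week 4: $145.63 +$1.00 interest = $146.63; pay $146.63 → $0.00
Total interest: $5.00 + $4.00 + $2.00 + $1.00 = $12.00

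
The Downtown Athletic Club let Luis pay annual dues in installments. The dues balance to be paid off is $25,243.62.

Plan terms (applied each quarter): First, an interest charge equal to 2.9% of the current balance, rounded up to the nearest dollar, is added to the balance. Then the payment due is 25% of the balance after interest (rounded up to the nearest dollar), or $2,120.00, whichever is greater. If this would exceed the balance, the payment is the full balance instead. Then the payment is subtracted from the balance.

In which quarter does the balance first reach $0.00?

Quarter 1: $25,243.62 +$733.00 interest = $25,976.62; pay $6,495.00 → $19,481.62
Quarter 2: $19,481.62 +$565.00 interest = $20,046.62; pay $5,012.00 → $15,034.62
Quarter 3: $15,034.62 +$437.00 interest = $15,471.62; pay $3,868.00 → $11,603.62
Quarter 4: $11,603.62 +$337.00 interest = $11,940.62; pay $2,986.00 → $8,954.62
Quarter 5: $8,954.62 +$260.00 interest = $9,214.62; pay $2,304.00 → $6,910.62
Quarter 6: $6,910.62 +$201.00 interest = $7,111.62; pay $2,120.00 → $4,991.62
Quarter 7: $4,991.62 +$145.00 interest = $5,136.62; pay $2,120.00 → $3,016.62
Quarter 8: $3,016.62 +$88.00 interest = $3,104.62; pay $2,120.00 → $984.62
Quarter 9: $984.62 +$29.00 interest = $1,013.62; pay $1,013.62 → $0.00
Balance reaches $0.00 in quarter 9.

9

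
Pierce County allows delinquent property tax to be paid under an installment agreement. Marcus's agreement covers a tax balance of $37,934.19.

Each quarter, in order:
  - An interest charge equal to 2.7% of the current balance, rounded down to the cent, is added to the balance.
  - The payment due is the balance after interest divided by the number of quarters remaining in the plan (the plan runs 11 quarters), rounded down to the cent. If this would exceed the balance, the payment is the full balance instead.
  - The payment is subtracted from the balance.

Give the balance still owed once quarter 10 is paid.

$4,501.35

# | Opening | Interest | Payment | End bal
1 | $37,934.19 | $1,024.22 | $3,541.67 | $35,416.74
2 | $35,416.74 | $956.25 | $3,637.29 | $32,735.70
3 | $32,735.70 | $883.86 | $3,735.50 | $29,884.06
4 | $29,884.06 | $806.86 | $3,836.36 | $26,854.56
5 | $26,854.56 | $725.07 | $3,939.94 | $23,639.69
6 | $23,639.69 | $638.27 | $4,046.32 | $20,231.64
7 | $20,231.64 | $546.25 | $4,155.57 | $16,622.32
8 | $16,622.32 | $448.80 | $4,267.78 | $12,803.34
9 | $12,803.34 | $345.69 | $4,383.01 | $8,766.02
10 | $8,766.02 | $236.68 | $4,501.35 | $4,501.35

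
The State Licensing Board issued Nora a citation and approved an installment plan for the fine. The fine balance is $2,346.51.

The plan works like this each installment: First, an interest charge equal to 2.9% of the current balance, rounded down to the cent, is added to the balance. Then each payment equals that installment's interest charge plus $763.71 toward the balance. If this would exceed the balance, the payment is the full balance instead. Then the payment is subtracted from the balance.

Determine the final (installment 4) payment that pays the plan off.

Installment 1: $2,346.51 +$68.04 interest = $2,414.55; pay $831.75 → $1,582.80
Installment 2: $1,582.80 +$45.90 interest = $1,628.70; pay $809.61 → $819.09
Installment 3: $819.09 +$23.75 interest = $842.84; pay $787.46 → $55.38
Installment 4: $55.38 +$1.60 interest = $56.98; pay $56.98 → $0.00

$56.98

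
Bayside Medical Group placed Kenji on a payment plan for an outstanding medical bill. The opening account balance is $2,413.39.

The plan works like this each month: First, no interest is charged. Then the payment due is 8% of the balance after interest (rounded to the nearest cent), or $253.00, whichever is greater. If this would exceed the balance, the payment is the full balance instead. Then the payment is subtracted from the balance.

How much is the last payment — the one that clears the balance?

Month 1: $2,413.39 − $253.00 → $2,160.39
Month 2: $2,160.39 − $253.00 → $1,907.39
Month 3: $1,907.39 − $253.00 → $1,654.39
Month 4: $1,654.39 − $253.00 → $1,401.39
Month 5: $1,401.39 − $253.00 → $1,148.39
Month 6: $1,148.39 − $253.00 → $895.39
Month 7: $895.39 − $253.00 → $642.39
Month 8: $642.39 − $253.00 → $389.39
Month 9: $389.39 − $253.00 → $136.39
Month 10: $136.39 − $136.39 → $0.00

$136.39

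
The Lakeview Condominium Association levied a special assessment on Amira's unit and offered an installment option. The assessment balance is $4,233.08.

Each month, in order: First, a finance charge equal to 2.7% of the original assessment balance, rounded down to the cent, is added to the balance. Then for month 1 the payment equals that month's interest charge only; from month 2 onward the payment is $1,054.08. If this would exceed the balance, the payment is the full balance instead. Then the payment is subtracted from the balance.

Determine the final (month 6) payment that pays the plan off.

$588.21

Month 1: $4,233.08 +$114.29 interest = $4,347.37; pay $114.29 → $4,233.08
Month 2: $4,233.08 +$114.29 interest = $4,347.37; pay $1,054.08 → $3,293.29
Month 3: $3,293.29 +$114.29 interest = $3,407.58; pay $1,054.08 → $2,353.50
Month 4: $2,353.50 +$114.29 interest = $2,467.79; pay $1,054.08 → $1,413.71
Month 5: $1,413.71 +$114.29 interest = $1,528.00; pay $1,054.08 → $473.92
Month 6: $473.92 +$114.29 interest = $588.21; pay $588.21 → $0.00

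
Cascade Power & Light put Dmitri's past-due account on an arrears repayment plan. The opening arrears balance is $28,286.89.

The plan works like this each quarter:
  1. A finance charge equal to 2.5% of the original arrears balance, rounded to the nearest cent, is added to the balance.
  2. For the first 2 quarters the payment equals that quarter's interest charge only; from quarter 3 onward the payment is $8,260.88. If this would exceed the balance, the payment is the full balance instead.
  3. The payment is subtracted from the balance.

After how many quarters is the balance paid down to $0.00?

6

Quarter 1: $28,286.89 +$707.17 interest = $28,994.06; pay $707.17 → $28,286.89
Quarter 2: $28,286.89 +$707.17 interest = $28,994.06; pay $707.17 → $28,286.89
Quarter 3: $28,286.89 +$707.17 interest = $28,994.06; pay $8,260.88 → $20,733.18
Quarter 4: $20,733.18 +$707.17 interest = $21,440.35; pay $8,260.88 → $13,179.47
Quarter 5: $13,179.47 +$707.17 interest = $13,886.64; pay $8,260.88 → $5,625.76
Quarter 6: $5,625.76 +$707.17 interest = $6,332.93; pay $6,332.93 → $0.00
Balance reaches $0.00 in quarter 6.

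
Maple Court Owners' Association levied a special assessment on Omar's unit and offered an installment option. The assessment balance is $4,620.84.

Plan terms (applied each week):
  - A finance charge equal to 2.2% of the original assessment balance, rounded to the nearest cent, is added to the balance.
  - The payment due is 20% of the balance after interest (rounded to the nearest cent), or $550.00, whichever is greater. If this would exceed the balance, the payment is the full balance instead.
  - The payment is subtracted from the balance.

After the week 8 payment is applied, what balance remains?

Week 1: $4,620.84 +$101.66 interest = $4,722.50; pay $944.50 → $3,778.00
Week 2: $3,778.00 +$101.66 interest = $3,879.66; pay $775.93 → $3,103.73
Week 3: $3,103.73 +$101.66 interest = $3,205.39; pay $641.08 → $2,564.31
Week 4: $2,564.31 +$101.66 interest = $2,665.97; pay $550.00 → $2,115.97
Week 5: $2,115.97 +$101.66 interest = $2,217.63; pay $550.00 → $1,667.63
Week 6: $1,667.63 +$101.66 interest = $1,769.29; pay $550.00 → $1,219.29
Week 7: $1,219.29 +$101.66 interest = $1,320.95; pay $550.00 → $770.95
Week 8: $770.95 +$101.66 interest = $872.61; pay $550.00 → $322.61

$322.61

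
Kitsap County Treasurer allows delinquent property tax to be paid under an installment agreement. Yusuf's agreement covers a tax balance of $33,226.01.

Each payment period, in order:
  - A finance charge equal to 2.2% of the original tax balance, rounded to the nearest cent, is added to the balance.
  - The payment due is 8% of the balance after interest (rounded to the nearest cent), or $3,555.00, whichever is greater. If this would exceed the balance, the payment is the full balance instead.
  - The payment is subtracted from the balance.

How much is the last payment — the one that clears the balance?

Payment period 1: opening $33,226.01; interest $730.97 → $33,956.98; payment $3,555.00; balance $30,401.98
Payment period 2: opening $30,401.98; interest $730.97 → $31,132.95; payment $3,555.00; balance $27,577.95
Payment period 3: opening $27,577.95; interest $730.97 → $28,308.92; payment $3,555.00; balance $24,753.92
Payment period 4: opening $24,753.92; interest $730.97 → $25,484.89; payment $3,555.00; balance $21,929.89
Payment period 5: opening $21,929.89; interest $730.97 → $22,660.86; payment $3,555.00; balance $19,105.86
Payment period 6: opening $19,105.86; interest $730.97 → $19,836.83; payment $3,555.00; balance $16,281.83
Payment period 7: opening $16,281.83; interest $730.97 → $17,012.80; payment $3,555.00; balance $13,457.80
Payment period 8: opening $13,457.80; interest $730.97 → $14,188.77; payment $3,555.00; balance $10,633.77
Payment period 9: opening $10,633.77; interest $730.97 → $11,364.74; payment $3,555.00; balance $7,809.74
Payment period 10: opening $7,809.74; interest $730.97 → $8,540.71; payment $3,555.00; balance $4,985.71
Payment period 11: opening $4,985.71; interest $730.97 → $5,716.68; payment $3,555.00; balance $2,161.68
Payment period 12: opening $2,161.68; interest $730.97 → $2,892.65; payment $2,892.65; balance $0.00

$2,892.65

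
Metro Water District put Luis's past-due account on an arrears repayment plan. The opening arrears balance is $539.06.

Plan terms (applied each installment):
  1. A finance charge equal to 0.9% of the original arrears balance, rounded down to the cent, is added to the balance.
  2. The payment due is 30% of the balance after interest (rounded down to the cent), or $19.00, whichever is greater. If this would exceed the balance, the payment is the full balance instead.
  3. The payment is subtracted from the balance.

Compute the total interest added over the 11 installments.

$53.35

Installment 1: opening $539.06; interest $4.85 → $543.91; payment $163.17; balance $380.74
Installment 2: opening $380.74; interest $4.85 → $385.59; payment $115.67; balance $269.92
Installment 3: opening $269.92; interest $4.85 → $274.77; payment $82.43; balance $192.34
Installment 4: opening $192.34; interest $4.85 → $197.19; payment $59.15; balance $138.04
Installment 5: opening $138.04; interest $4.85 → $142.89; payment $42.86; balance $100.03
Installment 6: opening $100.03; interest $4.85 → $104.88; payment $31.46; balance $73.42
Installment 7: opening $73.42; interest $4.85 → $78.27; payment $23.48; balance $54.79
Installment 8: opening $54.79; interest $4.85 → $59.64; payment $19.00; balance $40.64
Installment 9: opening $40.64; interest $4.85 → $45.49; payment $19.00; balance $26.49
Installment 10: opening $26.49; interest $4.85 → $31.34; payment $19.00; balance $12.34
Installment 11: opening $12.34; interest $4.85 → $17.19; payment $17.19; balance $0.00
Total interest: $4.85 + $4.85 + $4.85 + $4.85 + $4.85 + $4.85 + $4.85 + $4.85 + $4.85 + $4.85 + $4.85 = $53.35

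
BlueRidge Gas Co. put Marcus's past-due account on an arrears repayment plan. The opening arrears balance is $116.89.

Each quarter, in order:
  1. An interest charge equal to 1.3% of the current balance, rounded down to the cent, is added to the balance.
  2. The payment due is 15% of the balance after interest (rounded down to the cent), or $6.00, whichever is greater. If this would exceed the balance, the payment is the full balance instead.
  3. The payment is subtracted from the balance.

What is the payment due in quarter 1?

# | Opening | Interest | Payment | End bal
1 | $116.89 | $1.51 | $17.76 | $100.64

$17.76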